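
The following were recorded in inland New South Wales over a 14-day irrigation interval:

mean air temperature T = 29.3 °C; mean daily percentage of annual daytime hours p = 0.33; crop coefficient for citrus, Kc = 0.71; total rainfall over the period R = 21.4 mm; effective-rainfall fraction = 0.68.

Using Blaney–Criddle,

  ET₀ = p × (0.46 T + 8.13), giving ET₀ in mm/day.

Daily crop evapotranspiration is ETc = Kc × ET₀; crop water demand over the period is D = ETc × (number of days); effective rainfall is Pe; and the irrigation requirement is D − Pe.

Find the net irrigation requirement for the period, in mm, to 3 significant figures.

56.3 mm

ET₀ = 0.33 × (0.46 × 29.3 + 8.13) = 0.33 × 21.608 = 7.1306 mm/d
ETc = Kc × ET₀ = 0.71 × 7.1306 = 5.0627 mm/d
Crop demand D = ETc × 14 d = 5.0627 × 14 = 70.878 mm
Pe = 0.68 × 21.4 = 14.552 mm
D − Pe = 70.878 − 14.552 = 56.326 mm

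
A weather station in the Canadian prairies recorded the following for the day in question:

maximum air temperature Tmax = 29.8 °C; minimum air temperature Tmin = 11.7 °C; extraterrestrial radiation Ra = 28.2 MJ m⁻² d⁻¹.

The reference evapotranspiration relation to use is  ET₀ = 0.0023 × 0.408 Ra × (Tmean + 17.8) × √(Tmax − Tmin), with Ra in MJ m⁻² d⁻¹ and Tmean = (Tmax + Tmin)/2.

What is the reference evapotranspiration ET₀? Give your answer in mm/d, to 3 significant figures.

4.34 mm/d

Tmean = (29.8 + 11.7)/2 = 20.75 °C
0.408 Ra = 0.408 × 28.2 = 11.5056 mm/d equivalent
ET₀ = 0.0023 × 11.5056 × (20.75 + 17.8) × √18.1 = 0.0023 × 11.5056 × 38.55 × 4.2544 = 4.3401 mm/d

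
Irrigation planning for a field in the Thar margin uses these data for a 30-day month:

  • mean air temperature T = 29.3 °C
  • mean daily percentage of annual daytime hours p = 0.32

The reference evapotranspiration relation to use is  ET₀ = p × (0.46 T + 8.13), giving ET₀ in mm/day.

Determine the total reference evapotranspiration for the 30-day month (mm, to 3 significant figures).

ET₀ = 0.32 × (0.46 × 29.3 + 8.13) = 0.32 × 21.608 = 6.9146 mm/d
Monthly total = 6.9146 × 30 = 207.438 mm

207 mm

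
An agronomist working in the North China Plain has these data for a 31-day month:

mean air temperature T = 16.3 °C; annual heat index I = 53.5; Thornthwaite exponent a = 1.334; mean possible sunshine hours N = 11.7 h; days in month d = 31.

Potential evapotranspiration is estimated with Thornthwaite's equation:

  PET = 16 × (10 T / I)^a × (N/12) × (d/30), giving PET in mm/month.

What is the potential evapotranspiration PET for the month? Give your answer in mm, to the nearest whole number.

10T/I = 10 × 16.3 / 53.5 = 3.0467
(10T/I)^a = 3.0467^1.334 = 4.4201
Uncorrected PET = 16 × 4.4201 = 70.722 mm
Correction = (N/12)(d/30) = (11.7/12)(31/30) = 1.0075
PET = 70.722 × 1.0075 = 71.252 mm/month

71 mm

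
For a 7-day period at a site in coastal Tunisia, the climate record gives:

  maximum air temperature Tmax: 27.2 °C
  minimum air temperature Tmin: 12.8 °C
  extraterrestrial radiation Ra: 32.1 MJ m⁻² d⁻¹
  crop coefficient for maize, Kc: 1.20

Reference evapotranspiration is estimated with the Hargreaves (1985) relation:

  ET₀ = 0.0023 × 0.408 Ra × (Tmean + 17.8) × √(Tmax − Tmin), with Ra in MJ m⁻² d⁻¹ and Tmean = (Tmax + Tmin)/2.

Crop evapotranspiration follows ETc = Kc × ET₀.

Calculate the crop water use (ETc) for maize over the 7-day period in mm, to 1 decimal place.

36.3 mm

Tmean = (27.2 + 12.8)/2 = 20.00 °C
0.408 Ra = 0.408 × 32.1 = 13.0968 mm/d equivalent
ET₀ = 0.0023 × 13.0968 × (20.00 + 17.8) × √14.4 = 0.0023 × 13.0968 × 37.80 × 3.7947 = 4.3208 mm/d
ETc = Kc × ET₀ = 1.20 × 4.3208 = 5.1850 mm/d
Over 7 days: 5.1850 × 7 = 36.295 mm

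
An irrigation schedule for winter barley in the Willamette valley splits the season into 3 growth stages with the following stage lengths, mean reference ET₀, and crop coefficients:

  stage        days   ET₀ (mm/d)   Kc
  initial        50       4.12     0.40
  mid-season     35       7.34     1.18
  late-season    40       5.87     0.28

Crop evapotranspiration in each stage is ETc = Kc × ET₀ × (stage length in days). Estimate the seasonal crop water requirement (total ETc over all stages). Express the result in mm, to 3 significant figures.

initial: 0.40 × 4.12 × 50 = 82.40 mm
mid-season: 1.18 × 7.34 × 35 = 303.14 mm
late-season: 0.28 × 5.87 × 40 = 65.74 mm
Seasonal total = 451.28 mm

451 mm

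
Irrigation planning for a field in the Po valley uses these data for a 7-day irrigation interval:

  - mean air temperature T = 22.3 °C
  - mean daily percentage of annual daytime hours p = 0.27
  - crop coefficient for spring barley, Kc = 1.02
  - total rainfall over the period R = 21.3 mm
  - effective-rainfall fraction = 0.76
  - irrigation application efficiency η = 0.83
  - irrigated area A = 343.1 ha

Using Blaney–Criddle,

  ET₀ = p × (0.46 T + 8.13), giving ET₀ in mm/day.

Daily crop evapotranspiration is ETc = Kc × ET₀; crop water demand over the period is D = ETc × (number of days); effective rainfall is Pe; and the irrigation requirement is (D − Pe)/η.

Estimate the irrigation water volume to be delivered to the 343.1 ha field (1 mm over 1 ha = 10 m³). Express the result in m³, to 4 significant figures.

79620 m³

ET₀ = 0.27 × (0.46 × 22.3 + 8.13) = 0.27 × 18.388 = 4.9648 mm/d
ETc = Kc × ET₀ = 1.02 × 4.9648 = 5.0641 mm/d
Crop demand D = ETc × 7 d = 5.0641 × 7 = 35.449 mm
Pe = 0.76 × 21.3 = 16.188 mm
D − Pe = 35.449 − 16.188 = 19.261 mm
Gross irrigation = 19.261 / 0.83 = 23.206 mm
Volume = 23.206 mm × 343.1 ha × 10 = 79619.8 m³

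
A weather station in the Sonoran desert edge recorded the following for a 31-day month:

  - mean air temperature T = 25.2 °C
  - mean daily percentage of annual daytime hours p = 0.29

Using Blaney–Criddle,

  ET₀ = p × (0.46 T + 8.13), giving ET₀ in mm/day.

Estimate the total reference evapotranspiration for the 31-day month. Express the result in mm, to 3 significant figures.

ET₀ = 0.29 × (0.46 × 25.2 + 8.13) = 0.29 × 19.722 = 5.7194 mm/d
Monthly total = 5.7194 × 31 = 177.301 mm

177 mm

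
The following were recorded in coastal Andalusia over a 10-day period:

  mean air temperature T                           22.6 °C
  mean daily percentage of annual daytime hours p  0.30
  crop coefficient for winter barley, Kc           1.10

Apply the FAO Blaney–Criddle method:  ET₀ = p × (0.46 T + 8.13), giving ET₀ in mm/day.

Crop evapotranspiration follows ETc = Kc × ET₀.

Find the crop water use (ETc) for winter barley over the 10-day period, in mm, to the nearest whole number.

ET₀ = 0.30 × (0.46 × 22.6 + 8.13) = 0.30 × 18.526 = 5.5578 mm/d
ETc = Kc × ET₀ = 1.10 × 5.5578 = 6.1136 mm/d
Over 10 days: 6.1136 × 10 = 61.136 mm

61 mm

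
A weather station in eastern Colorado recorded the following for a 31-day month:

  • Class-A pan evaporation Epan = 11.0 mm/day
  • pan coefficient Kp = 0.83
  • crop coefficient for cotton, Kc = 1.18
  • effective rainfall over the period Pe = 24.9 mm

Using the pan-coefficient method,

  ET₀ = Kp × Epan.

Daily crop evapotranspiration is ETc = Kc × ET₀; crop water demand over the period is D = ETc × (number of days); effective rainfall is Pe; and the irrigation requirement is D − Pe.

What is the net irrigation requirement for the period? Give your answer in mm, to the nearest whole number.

ET₀ = 0.83 × 11.0 = 9.1300 mm/d
ETc = Kc × ET₀ = 1.18 × 9.1300 = 10.7734 mm/d
Crop demand D = ETc × 31 d = 10.7734 × 31 = 333.975 mm
D − Pe = 333.975 − 24.9 = 309.075 mm

309 mm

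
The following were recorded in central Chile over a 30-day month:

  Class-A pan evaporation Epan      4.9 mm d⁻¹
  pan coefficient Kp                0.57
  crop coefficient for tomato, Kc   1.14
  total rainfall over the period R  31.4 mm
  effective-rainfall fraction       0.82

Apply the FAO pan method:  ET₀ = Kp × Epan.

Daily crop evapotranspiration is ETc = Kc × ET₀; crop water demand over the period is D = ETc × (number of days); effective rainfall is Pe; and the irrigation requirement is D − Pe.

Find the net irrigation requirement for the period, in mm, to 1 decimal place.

ET₀ = 0.57 × 4.9 = 2.7930 mm/d
ETc = Kc × ET₀ = 1.14 × 2.7930 = 3.1840 mm/d
Crop demand D = ETc × 30 d = 3.1840 × 30 = 95.520 mm
Pe = 0.82 × 31.4 = 25.748 mm
D − Pe = 95.520 − 25.748 = 69.772 mm

69.8 mm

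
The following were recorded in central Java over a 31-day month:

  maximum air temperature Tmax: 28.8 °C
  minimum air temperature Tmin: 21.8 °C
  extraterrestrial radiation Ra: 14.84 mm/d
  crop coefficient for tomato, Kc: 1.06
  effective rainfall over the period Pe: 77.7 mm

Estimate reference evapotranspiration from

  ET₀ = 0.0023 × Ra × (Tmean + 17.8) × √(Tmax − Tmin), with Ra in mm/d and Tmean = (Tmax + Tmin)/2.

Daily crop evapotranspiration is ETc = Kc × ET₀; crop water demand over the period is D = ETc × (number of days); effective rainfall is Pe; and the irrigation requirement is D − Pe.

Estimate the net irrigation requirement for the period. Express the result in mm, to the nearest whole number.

50 mm

Tmean = (28.8 + 21.8)/2 = 25.30 °C
ET₀ = 0.0023 × 14.84 × (25.30 + 17.8) × √7.0 = 0.0023 × 14.84 × 43.10 × 2.6458 = 3.8922 mm/d
ETc = Kc × ET₀ = 1.06 × 3.8922 = 4.1257 mm/d
Crop demand D = ETc × 31 d = 4.1257 × 31 = 127.897 mm
D − Pe = 127.897 − 77.7 = 50.197 mm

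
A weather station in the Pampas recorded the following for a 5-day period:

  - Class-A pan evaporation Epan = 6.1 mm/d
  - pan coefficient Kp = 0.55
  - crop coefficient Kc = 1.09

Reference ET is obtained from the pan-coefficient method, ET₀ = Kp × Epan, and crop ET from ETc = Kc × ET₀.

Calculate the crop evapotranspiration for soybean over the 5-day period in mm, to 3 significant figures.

18.3 mm

ET₀ = 0.55 × 6.1 = 3.3550 mm/d
ETc = Kc × ET₀ = 1.09 × 3.3550 = 3.6570 mm/d
Over 5 days: 3.6570 × 5 = 18.285 mm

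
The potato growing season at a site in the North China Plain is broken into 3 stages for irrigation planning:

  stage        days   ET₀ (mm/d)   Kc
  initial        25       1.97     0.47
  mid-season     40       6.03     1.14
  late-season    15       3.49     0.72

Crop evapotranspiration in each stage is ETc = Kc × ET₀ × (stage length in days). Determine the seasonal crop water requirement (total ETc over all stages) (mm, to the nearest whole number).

336 mm

initial: 0.47 × 1.97 × 25 = 23.15 mm
mid-season: 1.14 × 6.03 × 40 = 274.97 mm
late-season: 0.72 × 3.49 × 15 = 37.69 mm
Seasonal total = 335.81 mm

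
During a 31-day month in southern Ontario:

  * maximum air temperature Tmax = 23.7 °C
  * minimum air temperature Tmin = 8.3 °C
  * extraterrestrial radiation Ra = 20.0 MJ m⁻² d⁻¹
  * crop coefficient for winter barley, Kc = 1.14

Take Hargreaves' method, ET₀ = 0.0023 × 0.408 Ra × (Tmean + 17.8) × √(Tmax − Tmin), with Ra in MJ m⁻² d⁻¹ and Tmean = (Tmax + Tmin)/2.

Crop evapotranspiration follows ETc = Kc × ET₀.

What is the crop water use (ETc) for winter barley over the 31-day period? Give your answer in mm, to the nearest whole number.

Tmean = (23.7 + 8.3)/2 = 16.00 °C
0.408 Ra = 0.408 × 20.0 = 8.1600 mm/d equivalent
ET₀ = 0.0023 × 8.1600 × (16.00 + 17.8) × √15.4 = 0.0023 × 8.1600 × 33.80 × 3.9243 = 2.4894 mm/d
ETc = Kc × ET₀ = 1.14 × 2.4894 = 2.8379 mm/d
Over 31 days: 2.8379 × 31 = 87.975 mm

88 mm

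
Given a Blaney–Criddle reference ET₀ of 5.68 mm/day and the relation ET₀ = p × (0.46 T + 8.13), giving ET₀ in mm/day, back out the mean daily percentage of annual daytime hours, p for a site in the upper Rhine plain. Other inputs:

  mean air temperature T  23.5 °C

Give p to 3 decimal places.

p = ET₀ / (0.46 T + 8.13) = 5.68 / (0.46 × 23.5 + 8.13) = 5.68 / 18.940 = 0.2999

0.300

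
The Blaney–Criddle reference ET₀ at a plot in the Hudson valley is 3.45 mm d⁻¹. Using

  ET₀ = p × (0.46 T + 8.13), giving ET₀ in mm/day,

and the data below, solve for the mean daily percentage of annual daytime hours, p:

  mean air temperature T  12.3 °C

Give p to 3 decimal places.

p = ET₀ / (0.46 T + 8.13) = 3.45 / (0.46 × 12.3 + 8.13) = 3.45 / 13.788 = 0.2502

0.250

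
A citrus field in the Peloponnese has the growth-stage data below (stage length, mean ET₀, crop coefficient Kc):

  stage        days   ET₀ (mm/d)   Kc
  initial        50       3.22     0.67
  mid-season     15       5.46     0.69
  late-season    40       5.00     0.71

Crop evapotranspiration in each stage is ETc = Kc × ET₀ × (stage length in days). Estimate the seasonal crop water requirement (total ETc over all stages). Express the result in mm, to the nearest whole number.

initial: 0.67 × 3.22 × 50 = 107.87 mm
mid-season: 0.69 × 5.46 × 15 = 56.51 mm
late-season: 0.71 × 5.00 × 40 = 142.00 mm
Seasonal total = 306.38 mm

306 mm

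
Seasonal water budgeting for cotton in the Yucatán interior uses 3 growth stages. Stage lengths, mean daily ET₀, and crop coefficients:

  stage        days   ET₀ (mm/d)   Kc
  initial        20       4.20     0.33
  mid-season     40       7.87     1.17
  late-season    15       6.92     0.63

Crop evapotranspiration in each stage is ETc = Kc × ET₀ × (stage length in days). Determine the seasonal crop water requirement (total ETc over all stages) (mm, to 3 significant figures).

initial: 0.33 × 4.20 × 20 = 27.72 mm
mid-season: 1.17 × 7.87 × 40 = 368.32 mm
late-season: 0.63 × 6.92 × 15 = 65.39 mm
Seasonal total = 461.43 mm

461 mm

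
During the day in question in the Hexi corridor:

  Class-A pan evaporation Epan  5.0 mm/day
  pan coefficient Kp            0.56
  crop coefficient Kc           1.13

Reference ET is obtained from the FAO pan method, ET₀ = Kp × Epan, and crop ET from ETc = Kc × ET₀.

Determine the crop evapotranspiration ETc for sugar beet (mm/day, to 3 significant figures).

3.16 mm/day

ET₀ = 0.56 × 5.0 = 2.8000 mm/d
ETc = Kc × ET₀ = 1.13 × 2.8000 = 3.1640 mm/d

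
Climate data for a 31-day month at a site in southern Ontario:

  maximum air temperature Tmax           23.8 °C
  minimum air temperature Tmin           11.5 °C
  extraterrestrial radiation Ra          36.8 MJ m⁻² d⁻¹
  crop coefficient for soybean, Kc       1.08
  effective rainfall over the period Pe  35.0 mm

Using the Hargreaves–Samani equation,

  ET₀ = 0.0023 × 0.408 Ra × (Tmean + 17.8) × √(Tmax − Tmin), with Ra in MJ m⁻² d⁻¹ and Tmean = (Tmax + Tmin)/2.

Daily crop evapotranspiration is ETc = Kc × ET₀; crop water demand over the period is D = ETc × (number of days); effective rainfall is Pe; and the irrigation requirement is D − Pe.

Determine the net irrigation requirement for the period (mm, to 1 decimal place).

108.7 mm

Tmean = (23.8 + 11.5)/2 = 17.65 °C
0.408 Ra = 0.408 × 36.8 = 15.0144 mm/d equivalent
ET₀ = 0.0023 × 15.0144 × (17.65 + 17.8) × √12.3 = 0.0023 × 15.0144 × 35.45 × 3.5071 = 4.2934 mm/d
ETc = Kc × ET₀ = 1.08 × 4.2934 = 4.6369 mm/d
Crop demand D = ETc × 31 d = 4.6369 × 31 = 143.744 mm
D − Pe = 143.744 − 35.0 = 108.744 mm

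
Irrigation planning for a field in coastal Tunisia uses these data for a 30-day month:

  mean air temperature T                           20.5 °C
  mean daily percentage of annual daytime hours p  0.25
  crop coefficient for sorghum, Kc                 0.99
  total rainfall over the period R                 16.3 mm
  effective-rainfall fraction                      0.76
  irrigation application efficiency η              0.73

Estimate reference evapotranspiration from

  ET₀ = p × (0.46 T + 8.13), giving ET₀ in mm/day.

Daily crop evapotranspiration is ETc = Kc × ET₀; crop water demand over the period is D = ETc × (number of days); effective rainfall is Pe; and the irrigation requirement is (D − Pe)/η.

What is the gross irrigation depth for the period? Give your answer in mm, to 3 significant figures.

162 mm

ET₀ = 0.25 × (0.46 × 20.5 + 8.13) = 0.25 × 17.560 = 4.3900 mm/d
ETc = Kc × ET₀ = 0.99 × 4.3900 = 4.3461 mm/d
Crop demand D = ETc × 30 d = 4.3461 × 30 = 130.383 mm
Pe = 0.76 × 16.3 = 12.388 mm
D − Pe = 130.383 − 12.388 = 117.995 mm
Gross irrigation = 117.995 / 0.73 = 161.637 mm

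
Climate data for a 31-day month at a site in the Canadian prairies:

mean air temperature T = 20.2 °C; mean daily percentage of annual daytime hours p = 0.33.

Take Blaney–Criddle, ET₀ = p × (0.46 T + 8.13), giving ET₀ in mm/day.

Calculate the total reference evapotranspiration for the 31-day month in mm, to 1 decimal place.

178.2 mm

ET₀ = 0.33 × (0.46 × 20.2 + 8.13) = 0.33 × 17.422 = 5.7493 mm/d
Monthly total = 5.7493 × 31 = 178.228 mm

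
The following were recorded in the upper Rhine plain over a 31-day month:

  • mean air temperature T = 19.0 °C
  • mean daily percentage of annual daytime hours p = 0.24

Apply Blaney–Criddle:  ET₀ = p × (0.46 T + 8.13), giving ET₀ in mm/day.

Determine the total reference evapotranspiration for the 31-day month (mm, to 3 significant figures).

126 mm

ET₀ = 0.24 × (0.46 × 19.0 + 8.13) = 0.24 × 16.870 = 4.0488 mm/d
Monthly total = 4.0488 × 31 = 125.513 mm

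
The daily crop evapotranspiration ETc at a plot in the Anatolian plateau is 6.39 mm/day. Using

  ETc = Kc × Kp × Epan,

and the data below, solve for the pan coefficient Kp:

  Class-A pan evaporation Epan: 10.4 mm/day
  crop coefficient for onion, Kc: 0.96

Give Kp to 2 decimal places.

0.64

ETc = Kc × Kp × Epan  ⇒  Kp = ETc / (Kc × Epan)
Kp = 6.39 / (0.96 × 10.4) = 6.39 / 9.984 = 0.6400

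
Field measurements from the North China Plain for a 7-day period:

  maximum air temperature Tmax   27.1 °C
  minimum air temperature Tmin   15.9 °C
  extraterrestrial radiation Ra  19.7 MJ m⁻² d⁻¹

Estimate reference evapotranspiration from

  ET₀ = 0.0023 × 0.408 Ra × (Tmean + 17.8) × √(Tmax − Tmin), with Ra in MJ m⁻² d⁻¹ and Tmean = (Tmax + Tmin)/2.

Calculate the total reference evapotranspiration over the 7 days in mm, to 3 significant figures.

17.0 mm

Tmean = (27.1 + 15.9)/2 = 21.50 °C
0.408 Ra = 0.408 × 19.7 = 8.0376 mm/d equivalent
ET₀ = 0.0023 × 8.0376 × (21.50 + 17.8) × √11.2 = 0.0023 × 8.0376 × 39.30 × 3.3466 = 2.4314 mm/d
Over 7 days: 2.4314 × 7 = 17.020 mm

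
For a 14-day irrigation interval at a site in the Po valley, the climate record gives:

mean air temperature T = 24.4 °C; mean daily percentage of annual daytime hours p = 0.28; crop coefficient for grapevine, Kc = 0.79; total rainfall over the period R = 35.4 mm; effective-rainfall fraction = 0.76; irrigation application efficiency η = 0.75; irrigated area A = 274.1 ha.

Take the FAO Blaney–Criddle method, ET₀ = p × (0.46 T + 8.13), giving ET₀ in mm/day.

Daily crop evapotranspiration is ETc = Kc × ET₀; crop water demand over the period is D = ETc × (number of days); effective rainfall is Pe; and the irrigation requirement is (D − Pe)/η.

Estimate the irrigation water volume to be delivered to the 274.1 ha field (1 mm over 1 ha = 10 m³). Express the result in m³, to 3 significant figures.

121000 m³

ET₀ = 0.28 × (0.46 × 24.4 + 8.13) = 0.28 × 19.354 = 5.4191 mm/d
ETc = Kc × ET₀ = 0.79 × 5.4191 = 4.2811 mm/d
Crop demand D = ETc × 14 d = 4.2811 × 14 = 59.935 mm
Pe = 0.76 × 35.4 = 26.904 mm
D − Pe = 59.935 − 26.904 = 33.031 mm
Gross irrigation = 33.031 / 0.75 = 44.041 mm
Volume = 44.041 mm × 274.1 ha × 10 = 120716.4 m³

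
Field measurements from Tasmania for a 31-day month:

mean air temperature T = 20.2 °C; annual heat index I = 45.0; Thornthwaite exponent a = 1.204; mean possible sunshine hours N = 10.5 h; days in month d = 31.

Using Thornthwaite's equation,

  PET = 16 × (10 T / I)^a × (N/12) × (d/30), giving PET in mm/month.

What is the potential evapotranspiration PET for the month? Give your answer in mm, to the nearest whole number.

10T/I = 10 × 20.2 / 45.0 = 4.4889
(10T/I)^a = 4.4889^1.204 = 6.0978
Uncorrected PET = 16 × 6.0978 = 97.565 mm
Correction = (N/12)(d/30) = (10.5/12)(31/30) = 0.9042
PET = 97.565 × 0.9042 = 88.218 mm/month

88 mm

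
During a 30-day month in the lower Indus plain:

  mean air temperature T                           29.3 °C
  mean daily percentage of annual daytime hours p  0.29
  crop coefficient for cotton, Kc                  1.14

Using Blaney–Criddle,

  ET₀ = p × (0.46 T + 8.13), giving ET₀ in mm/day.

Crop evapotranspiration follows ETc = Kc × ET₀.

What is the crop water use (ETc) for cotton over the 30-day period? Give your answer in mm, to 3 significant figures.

ET₀ = 0.29 × (0.46 × 29.3 + 8.13) = 0.29 × 21.608 = 6.2663 mm/d
ETc = Kc × ET₀ = 1.14 × 6.2663 = 7.1436 mm/d
Over 30 days: 7.1436 × 30 = 214.308 mm

214 mm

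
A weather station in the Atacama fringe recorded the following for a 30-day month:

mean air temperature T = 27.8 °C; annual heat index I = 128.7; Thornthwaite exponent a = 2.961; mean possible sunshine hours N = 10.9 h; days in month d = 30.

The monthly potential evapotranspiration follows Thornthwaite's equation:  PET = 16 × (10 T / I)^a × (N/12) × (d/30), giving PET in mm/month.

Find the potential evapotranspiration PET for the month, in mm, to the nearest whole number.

10T/I = 10 × 27.8 / 128.7 = 2.1601
(10T/I)^a = 2.1601^2.961 = 9.7809
Uncorrected PET = 16 × 9.7809 = 156.494 mm
Correction = (N/12)(d/30) = (10.9/12)(30/30) = 0.9083
PET = 156.494 × 0.9083 = 142.144 mm/month

142 mm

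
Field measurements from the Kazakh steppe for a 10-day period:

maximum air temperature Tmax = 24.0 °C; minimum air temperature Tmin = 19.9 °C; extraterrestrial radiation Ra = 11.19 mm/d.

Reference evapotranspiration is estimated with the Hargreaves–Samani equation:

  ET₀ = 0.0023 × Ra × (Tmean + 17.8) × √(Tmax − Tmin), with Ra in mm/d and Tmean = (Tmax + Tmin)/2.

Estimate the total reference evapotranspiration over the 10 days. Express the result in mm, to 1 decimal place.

Tmean = (24.0 + 19.9)/2 = 21.95 °C
ET₀ = 0.0023 × 11.19 × (21.95 + 17.8) × √4.1 = 0.0023 × 11.19 × 39.75 × 2.0248 = 2.0715 mm/d
Over 10 days: 2.0715 × 10 = 20.715 mm

20.7 mm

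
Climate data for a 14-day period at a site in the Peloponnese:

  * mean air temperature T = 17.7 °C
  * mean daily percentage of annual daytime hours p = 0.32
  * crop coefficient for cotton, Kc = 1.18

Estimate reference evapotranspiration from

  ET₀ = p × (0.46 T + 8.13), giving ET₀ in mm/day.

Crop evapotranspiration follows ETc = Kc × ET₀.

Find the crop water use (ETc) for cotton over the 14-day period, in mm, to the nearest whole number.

86 mm

ET₀ = 0.32 × (0.46 × 17.7 + 8.13) = 0.32 × 16.272 = 5.2070 mm/d
ETc = Kc × ET₀ = 1.18 × 5.2070 = 6.1443 mm/d
Over 14 days: 6.1443 × 14 = 86.020 mm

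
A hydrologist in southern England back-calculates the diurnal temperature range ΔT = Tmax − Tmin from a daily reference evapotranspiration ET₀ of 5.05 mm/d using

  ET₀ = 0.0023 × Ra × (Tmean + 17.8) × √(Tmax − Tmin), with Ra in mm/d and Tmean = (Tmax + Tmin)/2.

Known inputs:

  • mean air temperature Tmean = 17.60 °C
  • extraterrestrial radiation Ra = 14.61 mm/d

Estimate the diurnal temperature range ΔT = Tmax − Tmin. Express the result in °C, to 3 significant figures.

√ΔT = ET₀ / [0.0023 × Ra × (Tmean+17.8)] = 5.05 / (0.0023 × 14.61 × 35.40) = 4.2453
ΔT = 4.2453² = 18.023 °C

18.0 °C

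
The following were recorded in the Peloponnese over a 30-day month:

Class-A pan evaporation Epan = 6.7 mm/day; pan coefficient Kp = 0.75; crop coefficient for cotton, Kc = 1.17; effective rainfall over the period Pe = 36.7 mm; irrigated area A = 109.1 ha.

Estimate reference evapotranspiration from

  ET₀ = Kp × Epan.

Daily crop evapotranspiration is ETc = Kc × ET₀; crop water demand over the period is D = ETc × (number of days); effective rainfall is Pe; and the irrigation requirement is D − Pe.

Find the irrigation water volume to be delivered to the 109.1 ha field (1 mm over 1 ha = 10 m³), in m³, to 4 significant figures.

152400 m³

ET₀ = 0.75 × 6.7 = 5.0250 mm/d
ETc = Kc × ET₀ = 1.17 × 5.0250 = 5.8793 mm/d
Crop demand D = ETc × 30 d = 5.8793 × 30 = 176.379 mm
D − Pe = 176.379 − 36.7 = 139.679 mm
Volume = 139.679 mm × 109.1 ha × 10 = 152389.8 m³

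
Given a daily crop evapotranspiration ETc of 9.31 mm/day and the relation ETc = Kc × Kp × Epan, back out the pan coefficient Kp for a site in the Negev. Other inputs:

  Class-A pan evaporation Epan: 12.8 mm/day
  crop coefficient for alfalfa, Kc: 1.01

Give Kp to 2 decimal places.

0.72

ETc = Kc × Kp × Epan  ⇒  Kp = ETc / (Kc × Epan)
Kp = 9.31 / (1.01 × 12.8) = 9.31 / 12.928 = 0.7201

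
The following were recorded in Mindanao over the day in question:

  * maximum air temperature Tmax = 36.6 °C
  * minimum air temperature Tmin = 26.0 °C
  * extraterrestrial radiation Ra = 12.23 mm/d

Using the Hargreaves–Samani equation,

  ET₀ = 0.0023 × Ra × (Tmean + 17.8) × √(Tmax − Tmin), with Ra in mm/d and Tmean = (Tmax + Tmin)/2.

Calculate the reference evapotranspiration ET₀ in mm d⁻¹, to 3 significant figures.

4.50 mm d⁻¹

Tmean = (36.6 + 26.0)/2 = 31.30 °C
ET₀ = 0.0023 × 12.23 × (31.30 + 17.8) × √10.6 = 0.0023 × 12.23 × 49.10 × 3.2558 = 4.4967 mm/d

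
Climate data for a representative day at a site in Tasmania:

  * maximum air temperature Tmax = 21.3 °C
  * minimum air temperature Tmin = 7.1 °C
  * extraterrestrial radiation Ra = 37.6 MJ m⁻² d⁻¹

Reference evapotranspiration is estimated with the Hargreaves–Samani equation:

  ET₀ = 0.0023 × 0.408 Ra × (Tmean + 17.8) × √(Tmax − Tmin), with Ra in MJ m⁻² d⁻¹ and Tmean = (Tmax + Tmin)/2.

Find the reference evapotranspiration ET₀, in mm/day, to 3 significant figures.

Tmean = (21.3 + 7.1)/2 = 14.20 °C
0.408 Ra = 0.408 × 37.6 = 15.3408 mm/d equivalent
ET₀ = 0.0023 × 15.3408 × (14.20 + 17.8) × √14.2 = 0.0023 × 15.3408 × 32.00 × 3.7683 = 4.2547 mm/d

4.25 mm/day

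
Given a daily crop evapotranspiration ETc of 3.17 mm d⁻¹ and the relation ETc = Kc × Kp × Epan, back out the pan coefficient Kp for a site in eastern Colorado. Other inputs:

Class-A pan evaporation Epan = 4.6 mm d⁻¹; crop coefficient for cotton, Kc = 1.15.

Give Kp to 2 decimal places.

0.60

ETc = Kc × Kp × Epan  ⇒  Kp = ETc / (Kc × Epan)
Kp = 3.17 / (1.15 × 4.6) = 3.17 / 5.290 = 0.5992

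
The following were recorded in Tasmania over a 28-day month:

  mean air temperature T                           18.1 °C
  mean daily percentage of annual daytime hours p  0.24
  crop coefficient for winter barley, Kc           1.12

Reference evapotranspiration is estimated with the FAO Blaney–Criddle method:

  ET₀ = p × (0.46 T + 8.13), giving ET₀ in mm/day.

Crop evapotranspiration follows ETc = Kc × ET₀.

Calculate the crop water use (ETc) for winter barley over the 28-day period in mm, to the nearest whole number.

124 mm

ET₀ = 0.24 × (0.46 × 18.1 + 8.13) = 0.24 × 16.456 = 3.9494 mm/d
ETc = Kc × ET₀ = 1.12 × 3.9494 = 4.4233 mm/d
Over 28 days: 4.4233 × 28 = 123.852 mm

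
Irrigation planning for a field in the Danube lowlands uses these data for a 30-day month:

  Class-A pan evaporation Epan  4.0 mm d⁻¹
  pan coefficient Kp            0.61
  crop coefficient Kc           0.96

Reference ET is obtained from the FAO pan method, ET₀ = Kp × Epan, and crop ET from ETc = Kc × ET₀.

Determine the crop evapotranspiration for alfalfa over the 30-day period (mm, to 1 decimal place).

ET₀ = 0.61 × 4.0 = 2.4400 mm/d
ETc = Kc × ET₀ = 0.96 × 2.4400 = 2.3424 mm/d
Over 30 days: 2.3424 × 30 = 70.272 mm

70.3 mm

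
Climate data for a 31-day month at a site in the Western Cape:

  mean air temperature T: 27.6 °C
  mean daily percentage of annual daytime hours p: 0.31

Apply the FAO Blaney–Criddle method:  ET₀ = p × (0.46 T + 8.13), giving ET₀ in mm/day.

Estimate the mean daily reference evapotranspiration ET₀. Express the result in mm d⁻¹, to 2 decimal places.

6.46 mm d⁻¹

ET₀ = 0.31 × (0.46 × 27.6 + 8.13) = 0.31 × 20.826 = 6.4561 mm/d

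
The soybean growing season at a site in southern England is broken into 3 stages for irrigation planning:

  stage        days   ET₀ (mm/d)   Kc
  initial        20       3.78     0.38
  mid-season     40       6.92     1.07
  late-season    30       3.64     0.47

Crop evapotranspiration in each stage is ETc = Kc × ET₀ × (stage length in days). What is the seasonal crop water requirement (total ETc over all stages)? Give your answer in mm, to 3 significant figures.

initial: 0.38 × 3.78 × 20 = 28.73 mm
mid-season: 1.07 × 6.92 × 40 = 296.18 mm
late-season: 0.47 × 3.64 × 30 = 51.32 mm
Seasonal total = 376.23 mm

376 mm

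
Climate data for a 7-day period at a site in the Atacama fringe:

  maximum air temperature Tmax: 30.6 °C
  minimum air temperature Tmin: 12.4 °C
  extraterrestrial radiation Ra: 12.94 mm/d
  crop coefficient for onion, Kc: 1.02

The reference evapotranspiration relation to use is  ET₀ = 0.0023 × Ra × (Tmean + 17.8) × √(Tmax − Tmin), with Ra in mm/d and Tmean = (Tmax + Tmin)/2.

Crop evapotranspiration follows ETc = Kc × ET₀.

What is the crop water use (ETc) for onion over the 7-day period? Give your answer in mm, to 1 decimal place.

35.6 mm

Tmean = (30.6 + 12.4)/2 = 21.50 °C
ET₀ = 0.0023 × 12.94 × (21.50 + 17.8) × √18.2 = 0.0023 × 12.94 × 39.30 × 4.2661 = 4.9898 mm/d
ETc = Kc × ET₀ = 1.02 × 4.9898 = 5.0896 mm/d
Over 7 days: 5.0896 × 7 = 35.627 mm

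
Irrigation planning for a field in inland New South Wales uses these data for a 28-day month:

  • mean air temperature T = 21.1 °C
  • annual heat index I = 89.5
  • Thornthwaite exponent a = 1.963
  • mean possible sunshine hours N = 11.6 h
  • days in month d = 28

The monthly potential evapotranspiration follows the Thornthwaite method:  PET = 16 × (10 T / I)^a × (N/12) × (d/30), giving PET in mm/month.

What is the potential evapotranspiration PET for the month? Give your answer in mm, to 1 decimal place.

10T/I = 10 × 21.1 / 89.5 = 2.3575
(10T/I)^a = 2.3575^1.963 = 5.3842
Uncorrected PET = 16 × 5.3842 = 86.147 mm
Correction = (N/12)(d/30) = (11.6/12)(28/30) = 0.9022
PET = 86.147 × 0.9022 = 77.722 mm/month

77.7 mm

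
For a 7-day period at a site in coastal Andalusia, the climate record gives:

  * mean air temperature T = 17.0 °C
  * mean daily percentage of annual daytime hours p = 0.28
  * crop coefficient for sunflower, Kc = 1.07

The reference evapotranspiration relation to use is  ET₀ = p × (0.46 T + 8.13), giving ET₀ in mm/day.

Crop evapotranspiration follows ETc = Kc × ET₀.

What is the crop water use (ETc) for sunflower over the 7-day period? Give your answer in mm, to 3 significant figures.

ET₀ = 0.28 × (0.46 × 17.0 + 8.13) = 0.28 × 15.950 = 4.4660 mm/d
ETc = Kc × ET₀ = 1.07 × 4.4660 = 4.7786 mm/d
Over 7 days: 4.7786 × 7 = 33.450 mm

33.5 mm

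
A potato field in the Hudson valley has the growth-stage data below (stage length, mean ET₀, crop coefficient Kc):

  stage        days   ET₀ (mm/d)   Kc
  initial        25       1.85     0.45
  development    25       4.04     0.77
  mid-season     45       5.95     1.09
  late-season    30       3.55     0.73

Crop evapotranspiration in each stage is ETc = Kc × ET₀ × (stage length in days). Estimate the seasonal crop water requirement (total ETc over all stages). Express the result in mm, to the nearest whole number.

initial: 0.45 × 1.85 × 25 = 20.81 mm
development: 0.77 × 4.04 × 25 = 77.77 mm
mid-season: 1.09 × 5.95 × 45 = 291.85 mm
late-season: 0.73 × 3.55 × 30 = 77.75 mm
Seasonal total = 468.18 mm

468 mm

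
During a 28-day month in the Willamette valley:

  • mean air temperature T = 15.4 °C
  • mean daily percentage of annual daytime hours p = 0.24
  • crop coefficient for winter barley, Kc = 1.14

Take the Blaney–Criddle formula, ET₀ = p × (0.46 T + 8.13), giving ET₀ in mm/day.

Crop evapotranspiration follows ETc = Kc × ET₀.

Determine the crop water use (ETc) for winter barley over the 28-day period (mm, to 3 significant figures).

117 mm

ET₀ = 0.24 × (0.46 × 15.4 + 8.13) = 0.24 × 15.214 = 3.6514 mm/d
ETc = Kc × ET₀ = 1.14 × 3.6514 = 4.1626 mm/d
Over 28 days: 4.1626 × 28 = 116.553 mm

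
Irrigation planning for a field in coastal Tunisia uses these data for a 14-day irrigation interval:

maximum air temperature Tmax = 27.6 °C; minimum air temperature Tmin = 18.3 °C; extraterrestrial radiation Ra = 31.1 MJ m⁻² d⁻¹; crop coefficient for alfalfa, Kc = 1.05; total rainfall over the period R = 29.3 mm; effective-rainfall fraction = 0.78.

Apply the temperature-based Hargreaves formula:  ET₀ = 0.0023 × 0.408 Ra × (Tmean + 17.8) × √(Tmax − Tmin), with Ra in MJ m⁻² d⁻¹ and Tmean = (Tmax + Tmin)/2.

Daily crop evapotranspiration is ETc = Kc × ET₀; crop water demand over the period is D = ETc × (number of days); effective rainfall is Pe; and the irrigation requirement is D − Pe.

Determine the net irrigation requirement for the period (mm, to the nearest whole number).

30 mm

Tmean = (27.6 + 18.3)/2 = 22.95 °C
0.408 Ra = 0.408 × 31.1 = 12.6888 mm/d equivalent
ET₀ = 0.0023 × 12.6888 × (22.95 + 17.8) × √9.3 = 0.0023 × 12.6888 × 40.75 × 3.0496 = 3.6268 mm/d
ETc = Kc × ET₀ = 1.05 × 3.6268 = 3.8081 mm/d
Crop demand D = ETc × 14 d = 3.8081 × 14 = 53.313 mm
Pe = 0.78 × 29.3 = 22.854 mm
D − Pe = 53.313 − 22.854 = 30.459 mm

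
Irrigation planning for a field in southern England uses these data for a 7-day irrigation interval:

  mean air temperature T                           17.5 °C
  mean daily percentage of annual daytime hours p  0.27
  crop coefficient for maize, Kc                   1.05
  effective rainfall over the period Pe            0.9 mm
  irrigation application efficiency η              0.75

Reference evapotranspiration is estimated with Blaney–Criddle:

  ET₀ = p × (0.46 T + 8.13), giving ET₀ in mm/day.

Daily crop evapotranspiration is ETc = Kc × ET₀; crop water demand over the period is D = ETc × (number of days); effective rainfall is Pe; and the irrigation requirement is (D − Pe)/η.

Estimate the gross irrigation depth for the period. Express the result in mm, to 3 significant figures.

ET₀ = 0.27 × (0.46 × 17.5 + 8.13) = 0.27 × 16.180 = 4.3686 mm/d
ETc = Kc × ET₀ = 1.05 × 4.3686 = 4.5870 mm/d
Crop demand D = ETc × 7 d = 4.5870 × 7 = 32.109 mm
D − Pe = 32.109 − 0.9 = 31.209 mm
Gross irrigation = 31.209 / 0.75 = 41.612 mm

41.6 mm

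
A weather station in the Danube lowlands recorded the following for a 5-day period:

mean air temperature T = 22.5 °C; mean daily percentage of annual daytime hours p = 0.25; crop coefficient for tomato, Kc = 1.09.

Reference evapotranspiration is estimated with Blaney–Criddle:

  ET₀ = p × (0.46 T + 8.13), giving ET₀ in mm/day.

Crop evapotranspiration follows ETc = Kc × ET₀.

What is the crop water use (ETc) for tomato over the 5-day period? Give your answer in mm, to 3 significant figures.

ET₀ = 0.25 × (0.46 × 22.5 + 8.13) = 0.25 × 18.480 = 4.6200 mm/d
ETc = Kc × ET₀ = 1.09 × 4.6200 = 5.0358 mm/d
Over 5 days: 5.0358 × 5 = 25.179 mm

25.2 mm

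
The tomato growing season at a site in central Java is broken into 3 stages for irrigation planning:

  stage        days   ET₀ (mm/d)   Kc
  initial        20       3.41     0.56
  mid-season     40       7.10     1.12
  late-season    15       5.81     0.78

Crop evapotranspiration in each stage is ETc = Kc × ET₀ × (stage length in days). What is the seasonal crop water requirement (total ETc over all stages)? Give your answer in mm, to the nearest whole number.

initial: 0.56 × 3.41 × 20 = 38.19 mm
mid-season: 1.12 × 7.10 × 40 = 318.08 mm
late-season: 0.78 × 5.81 × 15 = 67.98 mm
Seasonal total = 424.25 mm

424 mm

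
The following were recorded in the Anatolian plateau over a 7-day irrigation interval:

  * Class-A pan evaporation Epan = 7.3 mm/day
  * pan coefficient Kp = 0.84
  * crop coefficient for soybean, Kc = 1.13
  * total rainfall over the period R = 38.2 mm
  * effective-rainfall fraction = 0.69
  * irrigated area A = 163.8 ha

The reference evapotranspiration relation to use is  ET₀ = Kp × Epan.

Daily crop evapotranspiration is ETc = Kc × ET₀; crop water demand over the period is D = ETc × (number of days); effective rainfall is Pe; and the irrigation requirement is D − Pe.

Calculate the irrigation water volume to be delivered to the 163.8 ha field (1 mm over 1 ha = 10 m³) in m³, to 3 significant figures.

36300 m³

ET₀ = 0.84 × 7.3 = 6.1320 mm/d
ETc = Kc × ET₀ = 1.13 × 6.1320 = 6.9292 mm/d
Crop demand D = ETc × 7 d = 6.9292 × 7 = 48.504 mm
Pe = 0.69 × 38.2 = 26.358 mm
D − Pe = 48.504 − 26.358 = 22.146 mm
Volume = 22.146 mm × 163.8 ha × 10 = 36275.1 m³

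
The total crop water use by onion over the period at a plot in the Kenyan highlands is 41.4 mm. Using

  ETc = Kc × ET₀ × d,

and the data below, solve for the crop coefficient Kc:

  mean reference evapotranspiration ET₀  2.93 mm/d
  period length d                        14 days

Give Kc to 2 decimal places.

ETc = Kc × ET₀ × d  ⇒  Kc = ETc / (ET₀ × d)
Kc = 41.4 / (2.93 × 14) = 41.4 / 41.02 = 1.0093

1.01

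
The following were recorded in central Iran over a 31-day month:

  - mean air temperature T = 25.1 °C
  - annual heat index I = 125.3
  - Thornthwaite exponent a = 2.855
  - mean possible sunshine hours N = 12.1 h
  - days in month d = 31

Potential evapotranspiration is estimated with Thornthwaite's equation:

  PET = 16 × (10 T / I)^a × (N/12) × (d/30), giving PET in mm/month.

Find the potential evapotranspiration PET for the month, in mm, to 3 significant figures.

10T/I = 10 × 25.1 / 125.3 = 2.0032
(10T/I)^a = 2.0032^2.855 = 7.2681
Uncorrected PET = 16 × 7.2681 = 116.290 mm
Correction = (N/12)(d/30) = (12.1/12)(31/30) = 1.0419
PET = 116.290 × 1.0419 = 121.163 mm/month

121 mm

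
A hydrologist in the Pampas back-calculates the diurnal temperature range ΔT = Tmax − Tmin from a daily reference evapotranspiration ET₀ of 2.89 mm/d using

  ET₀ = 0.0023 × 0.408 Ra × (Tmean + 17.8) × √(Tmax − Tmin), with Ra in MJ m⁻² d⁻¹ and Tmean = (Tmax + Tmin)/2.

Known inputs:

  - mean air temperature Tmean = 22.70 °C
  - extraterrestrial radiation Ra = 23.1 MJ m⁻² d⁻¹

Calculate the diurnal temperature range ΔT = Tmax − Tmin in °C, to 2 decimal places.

10.84 °C

√ΔT = ET₀ / [0.0023 × 0.408 × Ra × (Tmean+17.8)] = 2.89 / (0.0023 × 9.4248 × 40.50) = 3.2919
ΔT = 3.2919² = 10.837 °C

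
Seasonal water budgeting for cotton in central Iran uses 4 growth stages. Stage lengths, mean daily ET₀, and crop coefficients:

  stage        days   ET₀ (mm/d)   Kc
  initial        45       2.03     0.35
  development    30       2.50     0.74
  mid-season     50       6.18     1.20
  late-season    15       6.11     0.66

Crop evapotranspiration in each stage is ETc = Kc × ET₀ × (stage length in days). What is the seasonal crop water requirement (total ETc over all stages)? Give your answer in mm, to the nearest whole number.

519 mm

initial: 0.35 × 2.03 × 45 = 31.97 mm
development: 0.74 × 2.50 × 30 = 55.50 mm
mid-season: 1.20 × 6.18 × 50 = 370.80 mm
late-season: 0.66 × 6.11 × 15 = 60.49 mm
Seasonal total = 518.76 mm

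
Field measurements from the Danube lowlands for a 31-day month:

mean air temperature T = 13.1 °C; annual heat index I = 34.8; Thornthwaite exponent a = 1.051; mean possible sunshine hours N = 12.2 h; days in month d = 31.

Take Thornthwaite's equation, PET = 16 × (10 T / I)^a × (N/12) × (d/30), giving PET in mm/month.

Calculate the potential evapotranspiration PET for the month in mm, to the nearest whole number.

68 mm

10T/I = 10 × 13.1 / 34.8 = 3.7644
(10T/I)^a = 3.7644^1.051 = 4.0277
Uncorrected PET = 16 × 4.0277 = 64.443 mm
Correction = (N/12)(d/30) = (12.2/12)(31/30) = 1.0506
PET = 64.443 × 1.0506 = 67.704 mm/month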